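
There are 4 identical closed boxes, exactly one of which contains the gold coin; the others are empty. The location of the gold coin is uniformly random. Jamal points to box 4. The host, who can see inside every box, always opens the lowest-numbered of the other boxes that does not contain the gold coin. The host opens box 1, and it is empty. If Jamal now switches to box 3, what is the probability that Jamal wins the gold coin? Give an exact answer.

Apply Bayes' rule, conditioning on where the gold coin actually is.
If it is in box 1 (prior 1/4): the host opened box 1, so this case is ruled out; weight (1/4)·0 = 0.
If it is in any of boxes 2, 3, and 4 (prior 1/4 each): box 1 is the lowest-numbered option available, probability 1; weight (1/4)·1 = 1/4 each.
The weights sum to 3/4.
So P(the gold coin in box 3 | the host opened box 1) = (1/4) / (3/4) = 1/3.

1/3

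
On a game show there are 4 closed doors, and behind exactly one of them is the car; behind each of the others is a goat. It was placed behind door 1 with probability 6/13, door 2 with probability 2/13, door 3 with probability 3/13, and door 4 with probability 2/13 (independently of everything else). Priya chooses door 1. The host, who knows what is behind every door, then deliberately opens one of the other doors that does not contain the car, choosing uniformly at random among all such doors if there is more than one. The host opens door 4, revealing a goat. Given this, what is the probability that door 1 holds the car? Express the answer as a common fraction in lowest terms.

4/9

Consider each possible location of the car in turn.
If it is behind door 1 (prior 6/13): the host has 3 equally likely choices, so probability 1/3; weight (6/13)·(1/3) = 2/13.
If it is behind door 2 (prior 2/13): the host has 2 equally likely choices, so probability 1/2; weight (2/13)·(1/2) = 1/13.
If it is behind door 3 (prior 3/13): the host has 2 equally likely choices, so probability 1/2; weight (3/13)·(1/2) = 3/26.
If it is behind door 4 (prior 2/13): the host opened door 4, so this case is ruled out; weight (2/13)·0 = 0.
The weights sum to 9/26.
So P(the car behind door 1 | the host opened door 4) = (2/13) / (9/26) = 4/9.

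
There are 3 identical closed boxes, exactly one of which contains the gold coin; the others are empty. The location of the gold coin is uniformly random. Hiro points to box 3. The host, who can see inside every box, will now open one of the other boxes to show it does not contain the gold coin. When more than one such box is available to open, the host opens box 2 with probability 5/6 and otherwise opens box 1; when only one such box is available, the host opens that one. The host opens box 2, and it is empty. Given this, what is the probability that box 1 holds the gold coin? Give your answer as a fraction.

Condition on the true location of the gold coin.
If it is in box 1 (prior 1/3): only box 2 is available, probability 1; weight (1/3)·1 = 1/3.
If it is in box 2 (prior 1/3): the host opened box 2, so this case is ruled out; weight (1/3)·0 = 0.
If it is in box 3 (prior 1/3): box 2 is available, opened with probability 5/6; weight (1/3)·(5/6) = 5/18.
The weights sum to 11/18.
So P(the gold coin in box 1 | the host opened box 2) = (1/3) / (11/18) = 6/11.

6/11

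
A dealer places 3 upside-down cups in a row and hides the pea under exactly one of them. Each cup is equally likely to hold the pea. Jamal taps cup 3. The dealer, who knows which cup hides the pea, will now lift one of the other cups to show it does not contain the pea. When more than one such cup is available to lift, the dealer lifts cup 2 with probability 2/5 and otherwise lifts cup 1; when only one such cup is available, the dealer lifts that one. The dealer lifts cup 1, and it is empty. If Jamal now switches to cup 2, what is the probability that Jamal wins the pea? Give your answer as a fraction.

5/8

Condition on the true location of the pea.
If it is under cup 1 (prior 1/3): the dealer opened cup 1, so this case is ruled out; weight (1/3)·0 = 0.
If it is under cup 2 (prior 1/3): only cup 1 is available, probability 1; weight (1/3)·1 = 1/3.
If it is under cup 3 (prior 1/3): cup 2 is available but not opened, probability 3/5; weight (1/3)·(3/5) = 1/5.
The weights sum to 8/15.
So P(the pea under cup 2 | the dealer opened cup 1) = (1/3) / (8/15) = 5/8.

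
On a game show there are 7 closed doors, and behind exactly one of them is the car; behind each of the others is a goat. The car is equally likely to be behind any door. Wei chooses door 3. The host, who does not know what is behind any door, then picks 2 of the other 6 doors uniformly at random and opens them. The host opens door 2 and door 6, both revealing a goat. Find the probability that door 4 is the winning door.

1/5

Because the host chose which doors to open without knowing where the car is, the choice is independent of the prize location. Learning that none of the 2 opened doors holds the car simply rules out those 2 locations and leaves the remaining 5 doors still equally likely by symmetry.
So P(the car behind door 4) = 1/5.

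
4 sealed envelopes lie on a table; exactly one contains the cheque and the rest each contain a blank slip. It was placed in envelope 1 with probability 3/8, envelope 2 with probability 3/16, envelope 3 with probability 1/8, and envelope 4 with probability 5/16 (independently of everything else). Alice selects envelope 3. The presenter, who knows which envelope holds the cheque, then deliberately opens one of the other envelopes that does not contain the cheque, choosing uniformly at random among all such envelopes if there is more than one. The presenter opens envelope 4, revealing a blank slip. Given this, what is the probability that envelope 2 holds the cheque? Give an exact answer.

Consider each possible location of the cheque in turn.
If it is in envelope 1 (prior 3/8): the presenter has 2 equally likely choices, so probability 1/2; weight (3/8)·(1/2) = 3/16.
If it is in envelope 2 (prior 3/16): the presenter has 2 equally likely choices, so probability 1/2; weight (3/16)·(1/2) = 3/32.
If it is in envelope 3 (prior 1/8): the presenter has 3 equally likely choices, so probability 1/3; weight (1/8)·(1/3) = 1/24.
If it is in envelope 4 (prior 5/16): the presenter opened envelope 4, so this case is ruled out; weight (5/16)·0 = 0.
The weights sum to 31/96.
So P(the cheque in envelope 2 | the presenter opened envelope 4) = (3/32) / (31/96) = 9/31.

9/31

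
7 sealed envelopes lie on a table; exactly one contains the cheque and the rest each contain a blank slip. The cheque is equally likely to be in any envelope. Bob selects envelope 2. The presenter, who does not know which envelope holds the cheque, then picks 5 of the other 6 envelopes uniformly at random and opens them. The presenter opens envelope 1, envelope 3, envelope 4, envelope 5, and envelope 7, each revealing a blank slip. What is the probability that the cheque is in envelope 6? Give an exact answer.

1/2

Apply Bayes' rule, conditioning on where the cheque actually is.
If it is in any of envelopes 1, 3, 4, 5, and 7 (prior 1/7 each): that envelope was opened and seen not to hold the prize — ruled out; weight (1/7)·0 = 0 each.
If it is in either of envelopes 2 and 6 (prior 1/7 each): the presenter picks exactly this set with probability 1/6 regardless, and none is the prize; weight (1/7)·(1/6) = 1/42 each.
The weights sum to 1/21.
So P(the cheque in envelope 6 | the presenter opened envelope 1, envelope 3, envelope 4, envelope 5, and envelope 7) = (1/42) / (1/21) = 1/2.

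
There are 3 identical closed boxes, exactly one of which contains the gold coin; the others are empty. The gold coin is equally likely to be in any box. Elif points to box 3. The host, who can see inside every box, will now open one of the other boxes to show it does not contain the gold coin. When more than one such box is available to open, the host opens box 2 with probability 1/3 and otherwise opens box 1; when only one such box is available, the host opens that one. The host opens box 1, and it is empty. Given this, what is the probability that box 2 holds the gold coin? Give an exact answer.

3/5

Apply Bayes' rule, conditioning on where the gold coin actually is.
If it is in box 1 (prior 1/3): the host opened box 1, so this case is ruled out; weight (1/3)·0 = 0.
If it is in box 2 (prior 1/3): only box 1 is available, probability 1; weight (1/3)·1 = 1/3.
If it is in box 3 (prior 1/3): box 2 is available but not opened, probability 2/3; weight (1/3)·(2/3) = 2/9.
The weights sum to 5/9.
So P(the gold coin in box 2 | the host opened box 1) = (1/3) / (5/9) = 3/5.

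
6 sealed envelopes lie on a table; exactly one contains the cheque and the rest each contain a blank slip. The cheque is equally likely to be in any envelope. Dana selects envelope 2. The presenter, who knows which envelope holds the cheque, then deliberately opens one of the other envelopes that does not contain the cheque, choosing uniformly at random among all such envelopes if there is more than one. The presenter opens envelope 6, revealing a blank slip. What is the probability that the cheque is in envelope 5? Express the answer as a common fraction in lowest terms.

Condition on the true location of the cheque.
If it is in any of envelopes 1, 3, 4, and 5 (prior 1/6 each): the presenter has 4 equally likely choices, so probability 1/4; weight (1/6)·(1/4) = 1/24 each.
If it is in envelope 2 (prior 1/6): the presenter has 5 equally likely choices, so probability 1/5; weight (1/6)·(1/5) = 1/30.
If it is in envelope 6 (prior 1/6): the presenter opened envelope 6, so this case is ruled out; weight (1/6)·0 = 0.
The weights sum to 1/5.
So P(the cheque in envelope 5 | the presenter opened envelope 6) = (1/24) / (1/5) = 5/24.

5/24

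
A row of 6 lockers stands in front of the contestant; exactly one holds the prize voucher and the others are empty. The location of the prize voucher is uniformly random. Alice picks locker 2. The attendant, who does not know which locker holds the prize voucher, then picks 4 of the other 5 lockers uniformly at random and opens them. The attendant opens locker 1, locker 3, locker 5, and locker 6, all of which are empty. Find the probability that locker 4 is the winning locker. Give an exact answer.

Apply Bayes' rule, conditioning on where the prize voucher actually is.
If it is in any of lockers 1, 3, 5, and 6 (prior 1/6 each): that locker was opened and seen not to hold the prize — ruled out; weight (1/6)·0 = 0 each.
If it is in either of lockers 2 and 4 (prior 1/6 each): the attendant picks exactly this set with probability 1/5 regardless, and none is the prize; weight (1/6)·(1/5) = 1/30 each.
The weights sum to 1/15.
So P(the prize voucher in locker 4 | the attendant opened locker 1, locker 3, locker 5, and locker 6) = (1/30) / (1/15) = 1/2.

1/2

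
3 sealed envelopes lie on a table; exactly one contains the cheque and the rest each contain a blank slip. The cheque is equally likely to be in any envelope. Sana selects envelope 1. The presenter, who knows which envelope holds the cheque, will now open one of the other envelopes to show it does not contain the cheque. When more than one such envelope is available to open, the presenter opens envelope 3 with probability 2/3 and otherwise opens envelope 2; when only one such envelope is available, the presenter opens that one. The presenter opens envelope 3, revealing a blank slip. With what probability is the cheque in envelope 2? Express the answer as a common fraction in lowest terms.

3/5

Apply Bayes' rule, conditioning on where the cheque actually is.
If it is in envelope 1 (prior 1/3): envelope 3 is available, opened with probability 2/3; weight (1/3)·(2/3) = 2/9.
If it is in envelope 2 (prior 1/3): only envelope 3 is available, probability 1; weight (1/3)·1 = 1/3.
If it is in envelope 3 (prior 1/3): the presenter opened envelope 3, so this case is ruled out; weight (1/3)·0 = 0.
The weights sum to 5/9.
So P(the cheque in envelope 2 | the presenter opened envelope 3) = (1/3) / (5/9) = 3/5.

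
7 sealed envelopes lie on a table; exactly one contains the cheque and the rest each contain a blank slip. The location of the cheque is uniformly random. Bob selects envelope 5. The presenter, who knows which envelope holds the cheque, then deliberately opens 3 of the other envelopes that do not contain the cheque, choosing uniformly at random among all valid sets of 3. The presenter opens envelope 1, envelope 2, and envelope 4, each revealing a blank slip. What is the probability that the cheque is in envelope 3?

Consider each possible location of the cheque in turn.
If it is in any of envelopes 1, 2, and 4 (prior 1/7 each): that envelope was opened and seen not to hold the prize — ruled out; weight (1/7)·0 = 0 each.
If it is in any of envelopes 3, 6, and 7 (prior 1/7 each): the presenter has 10 equally likely choices, so probability 1/10; weight (1/7)·(1/10) = 1/70 each.
If it is in envelope 5 (prior 1/7): the presenter has 20 equally likely choices, so probability 1/20; weight (1/7)·(1/20) = 1/140.
The weights sum to 1/20.
So P(the cheque in envelope 3 | the presenter opened envelope 1, envelope 2, and envelope 4) = (1/70) / (1/20) = 2/7.

2/7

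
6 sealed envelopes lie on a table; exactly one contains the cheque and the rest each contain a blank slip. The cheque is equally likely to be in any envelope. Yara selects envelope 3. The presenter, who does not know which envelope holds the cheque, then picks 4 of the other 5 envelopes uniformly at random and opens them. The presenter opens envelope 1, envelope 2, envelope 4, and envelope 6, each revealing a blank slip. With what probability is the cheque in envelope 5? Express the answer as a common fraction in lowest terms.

Because the presenter chose which envelopes to open without knowing where the cheque is, the choice is independent of the prize location. Learning that none of the 4 opened envelopes holds the cheque simply rules out those 4 locations and leaves the remaining 2 envelopes still equally likely by symmetry.
So P(the cheque in envelope 5) = 1/2.

1/2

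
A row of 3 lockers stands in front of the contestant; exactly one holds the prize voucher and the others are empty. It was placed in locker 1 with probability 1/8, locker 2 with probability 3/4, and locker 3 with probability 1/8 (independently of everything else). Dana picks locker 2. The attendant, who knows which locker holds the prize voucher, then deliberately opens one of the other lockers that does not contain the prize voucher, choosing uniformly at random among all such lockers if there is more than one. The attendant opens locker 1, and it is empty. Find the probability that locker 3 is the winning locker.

Consider each possible location of the prize voucher in turn.
If it is in locker 1 (prior 1/8): the attendant opened locker 1, so this case is ruled out; weight (1/8)·0 = 0.
If it is in locker 2 (prior 3/4): the attendant has 2 equally likely choices, so probability 1/2; weight (3/4)·(1/2) = 3/8.
If it is in locker 3 (prior 1/8): the attendant has no choice, probability 1; weight (1/8)·1 = 1/8.
The weights sum to 1/2.
So P(the prize voucher in locker 3 | the attendant opened locker 1) = (1/8) / (1/2) = 1/4.

1/4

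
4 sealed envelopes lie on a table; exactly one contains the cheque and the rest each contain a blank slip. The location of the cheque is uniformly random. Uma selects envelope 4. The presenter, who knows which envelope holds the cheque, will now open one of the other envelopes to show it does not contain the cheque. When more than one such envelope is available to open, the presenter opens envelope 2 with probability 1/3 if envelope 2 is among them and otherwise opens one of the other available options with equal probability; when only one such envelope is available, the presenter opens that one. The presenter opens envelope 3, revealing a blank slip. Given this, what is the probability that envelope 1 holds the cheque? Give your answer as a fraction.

4/9

Condition on the true location of the cheque.
If it is in envelope 1 (prior 1/4): envelope 2 is available but not opened, probability 2/3; weight (1/4)·(2/3) = 1/6.
If it is in envelope 2 (prior 1/4): envelope 2 holds the prize so is unavailable; the presenter chooses uniformly among the 2 others, probability 1/2; weight (1/4)·(1/2) = 1/8.
If it is in envelope 3 (prior 1/4): the presenter opened envelope 3, so this case is ruled out; weight (1/4)·0 = 0.
If it is in envelope 4 (prior 1/4): envelope 2 is available but not opened; envelope 3 gets probability (1 − 1/3)/2 = 1/3; weight (1/4)·(1/3) = 1/12.
The weights sum to 3/8.
So P(the cheque in envelope 1 | the presenter opened envelope 3) = (1/6) / (3/8) = 4/9.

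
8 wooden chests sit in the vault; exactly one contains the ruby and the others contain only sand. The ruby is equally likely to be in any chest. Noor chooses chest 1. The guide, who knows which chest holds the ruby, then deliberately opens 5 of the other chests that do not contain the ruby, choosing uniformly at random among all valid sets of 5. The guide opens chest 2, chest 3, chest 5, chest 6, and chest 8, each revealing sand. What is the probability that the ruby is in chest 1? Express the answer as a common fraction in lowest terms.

1/8

Apply Bayes' rule, conditioning on where the ruby actually is.
If it is in chest 1 (prior 1/8): the guide has 21 equally likely choices, so probability 1/21; weight (1/8)·(1/21) = 1/168.
If it is in any of chests 2, 3, 5, 6, and 8 (prior 1/8 each): that chest was opened and seen not to hold the prize — ruled out; weight (1/8)·0 = 0 each.
If it is in either of chests 4 and 7 (prior 1/8 each): the guide has 6 equally likely choices, so probability 1/6; weight (1/8)·(1/6) = 1/48 each.
The weights sum to 1/21.
So P(the ruby in chest 1 | the guide opened chest 2, chest 3, chest 5, chest 6, and chest 8) = (1/168) / (1/21) = 1/8.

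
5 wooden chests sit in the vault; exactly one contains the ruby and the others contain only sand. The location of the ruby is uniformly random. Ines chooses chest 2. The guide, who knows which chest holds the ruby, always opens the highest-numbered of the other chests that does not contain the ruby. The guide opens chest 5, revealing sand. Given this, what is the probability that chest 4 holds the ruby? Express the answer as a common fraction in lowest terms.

Apply Bayes' rule, conditioning on where the ruby actually is.
If it is in any of chests 1, 2, 3, and 4 (prior 1/5 each): chest 5 is the highest-numbered option available, probability 1; weight (1/5)·1 = 1/5 each.
If it is in chest 5 (prior 1/5): the guide opened chest 5, so this case is ruled out; weight (1/5)·0 = 0.
The weights sum to 4/5.
So P(the ruby in chest 4 | the guide opened chest 5) = (1/5) / (4/5) = 1/4.

1/4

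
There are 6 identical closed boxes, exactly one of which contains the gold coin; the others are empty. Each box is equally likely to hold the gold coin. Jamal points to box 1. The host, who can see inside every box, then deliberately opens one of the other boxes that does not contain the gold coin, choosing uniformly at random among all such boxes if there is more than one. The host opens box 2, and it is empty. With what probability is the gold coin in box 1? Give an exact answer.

1/6

Consider each possible location of the gold coin in turn.
If it is in box 1 (prior 1/6): the host has 5 equally likely choices, so probability 1/5; weight (1/6)·(1/5) = 1/30.
If it is in box 2 (prior 1/6): the host opened box 2, so this case is ruled out; weight (1/6)·0 = 0.
If it is in any of boxes 3, 4, 5, and 6 (prior 1/6 each): the host has 4 equally likely choices, so probability 1/4; weight (1/6)·(1/4) = 1/24 each.
The weights sum to 1/5.
So P(the gold coin in box 1 | the host opened box 2) = (1/30) / (1/5) = 1/6.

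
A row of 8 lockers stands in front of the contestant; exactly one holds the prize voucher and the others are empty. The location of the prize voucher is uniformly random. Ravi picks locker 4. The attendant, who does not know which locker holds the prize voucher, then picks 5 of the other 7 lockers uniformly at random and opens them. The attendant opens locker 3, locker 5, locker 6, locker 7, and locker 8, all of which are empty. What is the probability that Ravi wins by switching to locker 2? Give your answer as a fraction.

1/3

Because the attendant chose which lockers to open without knowing where the prize voucher is, the choice is independent of the prize location. Learning that none of the 5 opened lockers holds the prize voucher simply rules out those 5 locations and leaves the remaining 3 lockers still equally likely by symmetry.
So P(the prize voucher in locker 2) = 1/3.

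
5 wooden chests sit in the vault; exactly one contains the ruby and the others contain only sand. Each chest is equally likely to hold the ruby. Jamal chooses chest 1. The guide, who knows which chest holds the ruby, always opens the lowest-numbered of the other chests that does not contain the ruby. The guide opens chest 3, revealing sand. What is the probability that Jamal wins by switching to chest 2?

Apply Bayes' rule, conditioning on where the ruby actually is.
If it is in any of chests 1, 4, and 5 (prior 1/5 each): the guide would have opened chest 2 instead, probability 0; weight (1/5)·0 = 0 each.
If it is in chest 2 (prior 1/5): chest 3 is the lowest-numbered option available, probability 1; weight (1/5)·1 = 1/5.
If it is in chest 3 (prior 1/5): the guide opened chest 3, so this case is ruled out; weight (1/5)·0 = 0.
The weights sum to 1/5.
So P(the ruby in chest 2 | the guide opened chest 3) = (1/5) / (1/5) = 1.

1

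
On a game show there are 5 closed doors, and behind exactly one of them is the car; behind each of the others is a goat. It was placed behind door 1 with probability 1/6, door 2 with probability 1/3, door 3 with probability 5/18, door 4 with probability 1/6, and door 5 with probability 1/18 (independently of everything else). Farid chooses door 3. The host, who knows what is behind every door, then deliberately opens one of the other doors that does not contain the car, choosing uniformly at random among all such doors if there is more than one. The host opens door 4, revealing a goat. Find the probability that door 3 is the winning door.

3/11

Apply Bayes' rule, conditioning on where the car actually is.
If it is behind door 1 (prior 1/6): the host has 3 equally likely choices, so probability 1/3; weight (1/6)·(1/3) = 1/18.
If it is behind door 2 (prior 1/3): the host has 3 equally likely choices, so probability 1/3; weight (1/3)·(1/3) = 1/9.
If it is behind door 3 (prior 5/18): the host has 4 equally likely choices, so probability 1/4; weight (5/18)·(1/4) = 5/72.
If it is behind door 4 (prior 1/6): the host opened door 4, so this case is ruled out; weight (1/6)·0 = 0.
If it is behind door 5 (prior 1/18): the host has 3 equally likely choices, so probability 1/3; weight (1/18)·(1/3) = 1/54.
The weights sum to 55/216.
So P(the car behind door 3 | the host opened door 4) = (5/72) / (55/216) = 3/11.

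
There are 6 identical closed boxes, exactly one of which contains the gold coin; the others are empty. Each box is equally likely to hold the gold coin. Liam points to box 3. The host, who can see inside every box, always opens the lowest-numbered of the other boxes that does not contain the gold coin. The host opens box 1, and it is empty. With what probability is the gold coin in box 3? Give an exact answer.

1/5

Condition on the true location of the gold coin.
If it is in box 1 (prior 1/6): the host opened box 1, so this case is ruled out; weight (1/6)·0 = 0.
If it is in any of boxes 2, 3, 4, 5, and 6 (prior 1/6 each): box 1 is the lowest-numbered option available, probability 1; weight (1/6)·1 = 1/6 each.
The weights sum to 5/6.
So P(the gold coin in box 3 | the host opened box 1) = (1/6) / (5/6) = 1/5.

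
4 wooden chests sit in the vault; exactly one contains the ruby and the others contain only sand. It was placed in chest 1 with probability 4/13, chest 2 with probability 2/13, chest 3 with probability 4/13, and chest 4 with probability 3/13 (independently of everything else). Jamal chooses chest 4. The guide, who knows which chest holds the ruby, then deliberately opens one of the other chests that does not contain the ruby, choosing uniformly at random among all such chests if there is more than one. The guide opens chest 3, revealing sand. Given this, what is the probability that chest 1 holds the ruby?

Consider each possible location of the ruby in turn.
If it is in chest 1 (prior 4/13): the guide has 2 equally likely choices, so probability 1/2; weight (4/13)·(1/2) = 2/13.
If it is in chest 2 (prior 2/13): the guide has 2 equally likely choices, so probability 1/2; weight (2/13)·(1/2) = 1/13.
If it is in chest 3 (prior 4/13): the guide opened chest 3, so this case is ruled out; weight (4/13)·0 = 0.
If it is in chest 4 (prior 3/13): the guide has 3 equally likely choices, so probability 1/3; weight (3/13)·(1/3) = 1/13.
The weights sum to 4/13.
So P(the ruby in chest 1 | the guide opened chest 3) = (2/13) / (4/13) = 1/2.

1/2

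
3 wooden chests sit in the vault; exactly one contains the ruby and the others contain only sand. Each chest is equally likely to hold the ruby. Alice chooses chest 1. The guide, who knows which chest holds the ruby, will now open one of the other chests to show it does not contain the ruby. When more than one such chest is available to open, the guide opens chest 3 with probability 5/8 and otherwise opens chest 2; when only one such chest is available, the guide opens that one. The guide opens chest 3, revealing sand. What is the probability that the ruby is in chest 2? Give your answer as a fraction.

Apply Bayes' rule, conditioning on where the ruby actually is.
If it is in chest 1 (prior 1/3): chest 3 is available, opened with probability 5/8; weight (1/3)·(5/8) = 5/24.
If it is in chest 2 (prior 1/3): only chest 3 is available, probability 1; weight (1/3)·1 = 1/3.
If it is in chest 3 (prior 1/3): the guide opened chest 3, so this case is ruled out; weight (1/3)·0 = 0.
The weights sum to 13/24.
So P(the ruby in chest 2 | the guide opened chest 3) = (1/3) / (13/24) = 8/13.

8/13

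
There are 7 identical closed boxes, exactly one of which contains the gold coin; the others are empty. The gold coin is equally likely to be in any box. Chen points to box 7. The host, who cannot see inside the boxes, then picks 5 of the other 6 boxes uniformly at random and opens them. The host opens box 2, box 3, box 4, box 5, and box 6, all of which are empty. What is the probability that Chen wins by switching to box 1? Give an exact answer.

Condition on the true location of the gold coin.
If it is in either of boxes 1 and 7 (prior 1/7 each): the host picks exactly this set with probability 1/6 regardless, and none is the prize; weight (1/7)·(1/6) = 1/42 each.
If it is in any of boxes 2, 3, 4, 5, and 6 (prior 1/7 each): that box was opened and seen not to hold the prize — ruled out; weight (1/7)·0 = 0 each.
The weights sum to 1/21.
So P(the gold coin in box 1 | the host opened box 2, box 3, box 4, box 5, and box 6) = (1/42) / (1/21) = 1/2.

1/2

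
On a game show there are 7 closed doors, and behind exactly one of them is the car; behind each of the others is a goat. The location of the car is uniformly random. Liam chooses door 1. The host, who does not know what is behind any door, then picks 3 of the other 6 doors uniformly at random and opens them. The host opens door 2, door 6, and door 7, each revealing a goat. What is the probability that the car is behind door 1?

Apply Bayes' rule, conditioning on where the car actually is.
If it is behind any of doors 1, 3, 4, and 5 (prior 1/7 each): the host picks exactly this set with probability 1/20 regardless, and none is the prize; weight (1/7)·(1/20) = 1/140 each.
If it is behind any of doors 2, 6, and 7 (prior 1/7 each): that door was opened and seen not to hold the prize — ruled out; weight (1/7)·0 = 0 each.
The weights sum to 1/35.
So P(the car behind door 1 | the host opened door 2, door 6, and door 7) = (1/140) / (1/35) = 1/4.

1/4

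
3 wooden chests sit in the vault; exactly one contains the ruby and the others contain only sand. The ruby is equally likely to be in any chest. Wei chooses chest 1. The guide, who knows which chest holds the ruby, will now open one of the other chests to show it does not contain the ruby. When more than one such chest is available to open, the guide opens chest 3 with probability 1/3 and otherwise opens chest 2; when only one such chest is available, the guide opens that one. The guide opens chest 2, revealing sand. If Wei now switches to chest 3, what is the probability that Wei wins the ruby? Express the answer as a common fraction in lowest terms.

3/5

Condition on the true location of the ruby.
If it is in chest 1 (prior 1/3): chest 3 is available but not opened, probability 2/3; weight (1/3)·(2/3) = 2/9.
If it is in chest 2 (prior 1/3): the guide opened chest 2, so this case is ruled out; weight (1/3)·0 = 0.
If it is in chest 3 (prior 1/3): only chest 2 is available, probability 1; weight (1/3)·1 = 1/3.
The weights sum to 5/9.
So P(the ruby in chest 3 | the guide opened chest 2) = (1/3) / (5/9) = 3/5.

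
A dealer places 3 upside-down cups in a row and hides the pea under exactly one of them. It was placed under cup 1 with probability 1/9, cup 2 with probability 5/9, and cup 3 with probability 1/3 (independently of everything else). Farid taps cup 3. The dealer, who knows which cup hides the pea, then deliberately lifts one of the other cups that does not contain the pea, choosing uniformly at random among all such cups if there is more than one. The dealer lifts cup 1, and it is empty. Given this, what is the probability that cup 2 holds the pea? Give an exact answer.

10/13

Apply Bayes' rule, conditioning on where the pea actually is.
If it is under cup 1 (prior 1/9): the dealer opened cup 1, so this case is ruled out; weight (1/9)·0 = 0.
If it is under cup 2 (prior 5/9): the dealer has no choice, probability 1; weight (5/9)·1 = 5/9.
If it is under cup 3 (prior 1/3): the dealer has 2 equally likely choices, so probability 1/2; weight (1/3)·(1/2) = 1/6.
The weights sum to 13/18.
So P(the pea under cup 2 | the dealer opened cup 1) = (5/9) / (13/18) = 10/13.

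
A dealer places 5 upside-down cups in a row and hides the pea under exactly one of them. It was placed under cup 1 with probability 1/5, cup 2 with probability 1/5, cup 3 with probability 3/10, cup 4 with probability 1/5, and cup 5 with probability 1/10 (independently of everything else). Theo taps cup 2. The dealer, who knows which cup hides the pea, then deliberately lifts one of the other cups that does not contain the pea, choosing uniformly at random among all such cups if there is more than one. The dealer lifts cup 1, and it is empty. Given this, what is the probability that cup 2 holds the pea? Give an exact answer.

Condition on the true location of the pea.
If it is under cup 1 (prior 1/5): the dealer opened cup 1, so this case is ruled out; weight (1/5)·0 = 0.
If it is under cup 2 (prior 1/5): the dealer has 4 equally likely choices, so probability 1/4; weight (1/5)·(1/4) = 1/20.
If it is under cup 3 (prior 3/10): the dealer has 3 equally likely choices, so probability 1/3; weight (3/10)·(1/3) = 1/10.
If it is under cup 4 (prior 1/5): the dealer has 3 equally likely choices, so probability 1/3; weight (1/5)·(1/3) = 1/15.
If it is under cup 5 (prior 1/10): the dealer has 3 equally likely choices, so probability 1/3; weight (1/10)·(1/3) = 1/30.
The weights sum to 1/4.
So P(the pea under cup 2 | the dealer opened cup 1) = (1/20) / (1/4) = 1/5.

1/5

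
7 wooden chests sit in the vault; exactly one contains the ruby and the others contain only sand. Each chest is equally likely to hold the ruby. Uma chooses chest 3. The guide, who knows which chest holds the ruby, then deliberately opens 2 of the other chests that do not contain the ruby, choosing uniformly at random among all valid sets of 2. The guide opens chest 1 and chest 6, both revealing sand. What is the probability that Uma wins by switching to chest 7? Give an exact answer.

3/14

Apply Bayes' rule, conditioning on where the ruby actually is.
If it is in either of chests 1 and 6 (prior 1/7 each): that chest was opened and seen not to hold the prize — ruled out; weight (1/7)·0 = 0 each.
If it is in any of chests 2, 4, 5, and 7 (prior 1/7 each): the guide has 10 equally likely choices, so probability 1/10; weight (1/7)·(1/10) = 1/70 each.
If it is in chest 3 (prior 1/7): the guide has 15 equally likely choices, so probability 1/15; weight (1/7)·(1/15) = 1/105.
The weights sum to 1/15.
So P(the ruby in chest 7 | the guide opened chest 1 and chest 6) = (1/70) / (1/15) = 3/14.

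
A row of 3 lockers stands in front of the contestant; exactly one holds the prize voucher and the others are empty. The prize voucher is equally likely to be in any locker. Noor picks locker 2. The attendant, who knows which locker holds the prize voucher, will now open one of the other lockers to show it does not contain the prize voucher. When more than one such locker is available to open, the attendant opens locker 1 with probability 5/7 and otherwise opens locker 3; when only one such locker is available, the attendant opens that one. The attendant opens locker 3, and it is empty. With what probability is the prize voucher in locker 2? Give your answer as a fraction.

2/9

Condition on the true location of the prize voucher.
If it is in locker 1 (prior 1/3): only locker 3 is available, probability 1; weight (1/3)·1 = 1/3.
If it is in locker 2 (prior 1/3): locker 1 is available but not opened, probability 2/7; weight (1/3)·(2/7) = 2/21.
If it is in locker 3 (prior 1/3): the attendant opened locker 3, so this case is ruled out; weight (1/3)·0 = 0.
The weights sum to 3/7.
So P(the prize voucher in locker 2 | the attendant opened locker 3) = (2/21) / (3/7) = 2/9.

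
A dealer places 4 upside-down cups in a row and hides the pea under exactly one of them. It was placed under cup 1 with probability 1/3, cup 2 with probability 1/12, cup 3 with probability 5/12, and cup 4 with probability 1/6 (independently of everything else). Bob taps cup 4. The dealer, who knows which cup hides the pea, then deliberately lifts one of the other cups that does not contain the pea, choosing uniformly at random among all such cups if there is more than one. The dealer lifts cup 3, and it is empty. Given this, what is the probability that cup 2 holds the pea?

3/19

Apply Bayes' rule, conditioning on where the pea actually is.
If it is under cup 1 (prior 1/3): the dealer has 2 equally likely choices, so probability 1/2; weight (1/3)·(1/2) = 1/6.
If it is under cup 2 (prior 1/12): the dealer has 2 equally likely choices, so probability 1/2; weight (1/12)·(1/2) = 1/24.
If it is under cup 3 (prior 5/12): the dealer opened cup 3, so this case is ruled out; weight (5/12)·0 = 0.
If it is under cup 4 (prior 1/6): the dealer has 3 equally likely choices, so probability 1/3; weight (1/6)·(1/3) = 1/18.
The weights sum to 19/72.
So P(the pea under cup 2 | the dealer opened cup 3) = (1/24) / (19/72) = 3/19.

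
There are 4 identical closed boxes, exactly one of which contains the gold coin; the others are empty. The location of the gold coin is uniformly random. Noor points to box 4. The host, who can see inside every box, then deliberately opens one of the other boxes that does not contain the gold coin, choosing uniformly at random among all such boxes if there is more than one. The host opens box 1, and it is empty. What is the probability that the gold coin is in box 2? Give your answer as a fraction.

3/8

Apply Bayes' rule, conditioning on where the gold coin actually is.
If it is in box 1 (prior 1/4): the host opened box 1, so this case is ruled out; weight (1/4)·0 = 0.
If it is in either of boxes 2 and 3 (prior 1/4 each): the host has 2 equally likely choices, so probability 1/2; weight (1/4)·(1/2) = 1/8 each.
If it is in box 4 (prior 1/4): the host has 3 equally likely choices, so probability 1/3; weight (1/4)·(1/3) = 1/12.
The weights sum to 1/3.
So P(the gold coin in box 2 | the host opened box 1) = (1/8) / (1/3) = 3/8.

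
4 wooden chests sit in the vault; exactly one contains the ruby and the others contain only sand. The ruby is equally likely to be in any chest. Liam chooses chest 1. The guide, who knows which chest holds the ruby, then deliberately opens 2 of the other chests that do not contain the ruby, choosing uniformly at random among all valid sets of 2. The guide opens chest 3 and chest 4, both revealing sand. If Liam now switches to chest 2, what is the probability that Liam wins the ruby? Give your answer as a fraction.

3/4

Apply Bayes' rule, conditioning on where the ruby actually is.
If it is in chest 1 (prior 1/4): the guide has 3 equally likely choices, so probability 1/3; weight (1/4)·(1/3) = 1/12.
If it is in chest 2 (prior 1/4): the guide has no choice, probability 1; weight (1/4)·1 = 1/4.
If it is in either of chests 3 and 4 (prior 1/4 each): that chest was opened and seen not to hold the prize — ruled out; weight (1/4)·0 = 0 each.
The weights sum to 1/3.
So P(the ruby in chest 2 | the guide opened chest 3 and chest 4) = (1/4) / (1/3) = 3/4.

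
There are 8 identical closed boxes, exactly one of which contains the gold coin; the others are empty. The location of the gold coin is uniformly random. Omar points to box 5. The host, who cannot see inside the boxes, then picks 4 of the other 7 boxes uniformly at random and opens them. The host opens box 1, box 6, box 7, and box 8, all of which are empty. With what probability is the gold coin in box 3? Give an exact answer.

Consider each possible location of the gold coin in turn.
If it is in any of boxes 1, 6, 7, and 8 (prior 1/8 each): that box was opened and seen not to hold the prize — ruled out; weight (1/8)·0 = 0 each.
If it is in any of boxes 2, 3, 4, and 5 (prior 1/8 each): the host picks exactly this set with probability 1/35 regardless, and none is the prize; weight (1/8)·(1/35) = 1/280 each.
The weights sum to 1/70.
So P(the gold coin in box 3 | the host opened box 1, box 6, box 7, and box 8) = (1/280) / (1/70) = 1/4.

1/4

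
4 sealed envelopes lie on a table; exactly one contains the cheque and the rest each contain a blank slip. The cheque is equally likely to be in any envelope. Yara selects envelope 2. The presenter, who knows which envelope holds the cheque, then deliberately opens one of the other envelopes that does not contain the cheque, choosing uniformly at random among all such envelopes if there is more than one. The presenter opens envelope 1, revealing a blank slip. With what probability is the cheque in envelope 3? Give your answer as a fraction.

3/8

Apply Bayes' rule, conditioning on where the cheque actually is.
If it is in envelope 1 (prior 1/4): the presenter opened envelope 1, so this case is ruled out; weight (1/4)·0 = 0.
If it is in envelope 2 (prior 1/4): the presenter has 3 equally likely choices, so probability 1/3; weight (1/4)·(1/3) = 1/12.
If it is in either of envelopes 3 and 4 (prior 1/4 each): the presenter has 2 equally likely choices, so probability 1/2; weight (1/4)·(1/2) = 1/8 each.
The weights sum to 1/3.
So P(the cheque in envelope 3 | the presenter opened envelope 1) = (1/8) / (1/3) = 3/8.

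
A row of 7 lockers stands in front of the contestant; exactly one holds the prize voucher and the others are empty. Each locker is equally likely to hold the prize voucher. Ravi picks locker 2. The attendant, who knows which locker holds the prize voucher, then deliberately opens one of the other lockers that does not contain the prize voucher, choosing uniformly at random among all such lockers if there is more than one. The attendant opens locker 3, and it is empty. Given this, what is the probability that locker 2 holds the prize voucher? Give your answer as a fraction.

1/7

Condition on the true location of the prize voucher.
If it is in any of lockers 1, 4, 5, 6, and 7 (prior 1/7 each): the attendant has 5 equally likely choices, so probability 1/5; weight (1/7)·(1/5) = 1/35 each.
If it is in locker 2 (prior 1/7): the attendant has 6 equally likely choices, so probability 1/6; weight (1/7)·(1/6) = 1/42.
If it is in locker 3 (prior 1/7): the attendant opened locker 3, so this case is ruled out; weight (1/7)·0 = 0.
The weights sum to 1/6.
So P(the prize voucher in locker 2 | the attendant opened locker 3) = (1/42) / (1/6) = 1/7.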